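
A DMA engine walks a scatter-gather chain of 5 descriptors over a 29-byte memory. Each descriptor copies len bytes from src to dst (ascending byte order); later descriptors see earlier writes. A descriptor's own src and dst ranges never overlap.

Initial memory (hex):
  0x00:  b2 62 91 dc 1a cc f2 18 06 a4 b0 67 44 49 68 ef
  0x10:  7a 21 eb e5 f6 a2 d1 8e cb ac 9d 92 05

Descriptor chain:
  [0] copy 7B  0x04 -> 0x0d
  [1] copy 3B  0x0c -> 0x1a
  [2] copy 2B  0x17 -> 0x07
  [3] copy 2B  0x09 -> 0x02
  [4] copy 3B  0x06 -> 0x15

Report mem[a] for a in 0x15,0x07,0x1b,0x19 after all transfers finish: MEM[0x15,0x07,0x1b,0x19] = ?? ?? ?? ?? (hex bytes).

MEM[0x15,0x07,0x1b,0x19] = f2 8e 1a ac

#0 dst[0x0d+7] := {0x1a,0xcc,0xf2,0x18,0x06,0xa4,0xb0}
#1 dst[0x1a+3] := {0x44,0x1a,0xcc}
#2 dst[0x07+2] := {0x8e,0xcb}
#3 dst[0x02+2] := {0xa4,0xb0}
#4 dst[0x15+3] := {0xf2,0x8e,0xcb}
query mem[0x15]=0xf2, mem[0x07]=0x8e, mem[0x1b]=0x1a, mem[0x19]=0xac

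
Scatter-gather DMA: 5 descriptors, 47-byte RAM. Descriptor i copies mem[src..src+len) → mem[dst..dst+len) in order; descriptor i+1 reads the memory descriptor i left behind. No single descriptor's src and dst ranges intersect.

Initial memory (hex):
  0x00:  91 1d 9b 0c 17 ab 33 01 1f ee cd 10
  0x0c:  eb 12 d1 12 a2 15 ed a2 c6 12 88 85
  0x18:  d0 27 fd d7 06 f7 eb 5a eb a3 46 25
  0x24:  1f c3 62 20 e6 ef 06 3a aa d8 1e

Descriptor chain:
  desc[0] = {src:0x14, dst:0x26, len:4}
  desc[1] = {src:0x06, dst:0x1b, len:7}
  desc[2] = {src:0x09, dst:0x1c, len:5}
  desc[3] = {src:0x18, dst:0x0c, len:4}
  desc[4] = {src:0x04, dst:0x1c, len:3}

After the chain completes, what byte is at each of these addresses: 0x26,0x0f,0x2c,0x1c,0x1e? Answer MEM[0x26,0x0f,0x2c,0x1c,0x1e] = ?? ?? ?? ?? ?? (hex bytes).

D0: mem[0x26..0x29] <- [c6 12 88 85]
D1: mem[0x1b..0x21] <- [33 01 1f ee cd 10 eb]
D2: mem[0x1c..0x20] <- [ee cd 10 eb 12]
D3: mem[0x0c..0x0f] <- [d0 27 fd 33]
D4: mem[0x1c..0x1e] <- [17 ab 33]
query mem[0x26]=0xc6, mem[0x0f]=0x33, mem[0x2c]=0xaa, mem[0x1c]=0x17, mem[0x1e]=0x33

MEM[0x26,0x0f,0x2c,0x1c,0x1e] = c6 33 aa 17 33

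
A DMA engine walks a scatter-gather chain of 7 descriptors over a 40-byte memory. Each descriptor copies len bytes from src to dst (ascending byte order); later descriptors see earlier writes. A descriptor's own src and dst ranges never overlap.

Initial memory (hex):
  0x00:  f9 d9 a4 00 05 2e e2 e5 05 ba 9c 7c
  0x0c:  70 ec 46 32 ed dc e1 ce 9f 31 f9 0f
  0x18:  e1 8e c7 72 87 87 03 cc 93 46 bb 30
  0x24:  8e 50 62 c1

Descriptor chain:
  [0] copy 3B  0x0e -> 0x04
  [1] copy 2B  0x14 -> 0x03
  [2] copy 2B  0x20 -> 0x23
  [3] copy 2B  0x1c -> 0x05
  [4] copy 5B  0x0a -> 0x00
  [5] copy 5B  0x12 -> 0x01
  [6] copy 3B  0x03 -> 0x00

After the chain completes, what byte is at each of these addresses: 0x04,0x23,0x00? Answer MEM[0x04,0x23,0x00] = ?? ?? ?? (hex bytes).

MEM[0x04,0x23,0x00] = 31 93 9f

[0] 0x0e->0x04 len=3 : 46 32 ed
[1] 0x14->0x03 len=2 : 9f 31
[2] 0x20->0x23 len=2 : 93 46
[3] 0x1c->0x05 len=2 : 87 87
[4] 0x0a->0x00 len=5 : 9c 7c 70 ec 46
[5] 0x12->0x01 len=5 : e1 ce 9f 31 f9
[6] 0x03->0x00 len=3 : 9f 31 f9
query mem[0x04]=0x31, mem[0x23]=0x93, mem[0x00]=0x9f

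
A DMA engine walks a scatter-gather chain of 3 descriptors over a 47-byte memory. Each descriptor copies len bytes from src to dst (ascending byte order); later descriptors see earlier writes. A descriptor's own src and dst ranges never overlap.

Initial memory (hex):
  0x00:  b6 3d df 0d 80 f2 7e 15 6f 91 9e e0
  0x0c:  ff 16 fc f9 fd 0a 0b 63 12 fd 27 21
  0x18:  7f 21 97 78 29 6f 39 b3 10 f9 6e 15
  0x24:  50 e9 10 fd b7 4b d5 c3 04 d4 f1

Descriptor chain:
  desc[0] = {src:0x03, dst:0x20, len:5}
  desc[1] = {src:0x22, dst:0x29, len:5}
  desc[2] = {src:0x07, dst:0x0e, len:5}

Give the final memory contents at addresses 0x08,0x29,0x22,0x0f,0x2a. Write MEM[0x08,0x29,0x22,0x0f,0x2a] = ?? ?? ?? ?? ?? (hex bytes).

#0 dst[0x20+5] := {0x0d,0x80,0xf2,0x7e,0x15}
#1 dst[0x29+5] := {0xf2,0x7e,0x15,0xe9,0x10}
#2 dst[0x0e+5] := {0x15,0x6f,0x91,0x9e,0xe0}
query mem[0x08]=0x6f, mem[0x29]=0xf2, mem[0x22]=0xf2, mem[0x0f]=0x6f, mem[0x2a]=0x7e

MEM[0x08,0x29,0x22,0x0f,0x2a] = 6f f2 f2 6f 7e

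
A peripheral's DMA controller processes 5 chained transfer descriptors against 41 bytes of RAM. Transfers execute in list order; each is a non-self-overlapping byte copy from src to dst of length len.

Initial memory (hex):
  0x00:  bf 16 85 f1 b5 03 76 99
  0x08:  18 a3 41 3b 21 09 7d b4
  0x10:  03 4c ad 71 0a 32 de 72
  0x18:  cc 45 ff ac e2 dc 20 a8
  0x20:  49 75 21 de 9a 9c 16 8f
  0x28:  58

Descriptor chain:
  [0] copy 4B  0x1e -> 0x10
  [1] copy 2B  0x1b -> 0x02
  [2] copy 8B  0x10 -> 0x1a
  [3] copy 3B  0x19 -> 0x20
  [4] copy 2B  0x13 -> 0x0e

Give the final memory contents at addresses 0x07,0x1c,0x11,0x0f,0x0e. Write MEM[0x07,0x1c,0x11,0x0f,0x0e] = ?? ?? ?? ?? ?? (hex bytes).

MEM[0x07,0x1c,0x11,0x0f,0x0e] = 99 49 a8 0a 75

#0 dst[0x10+4] := {0x20,0xa8,0x49,0x75}
#1 dst[0x02+2] := {0xac,0xe2}
#2 dst[0x1a+8] := {0x20,0xa8,0x49,0x75,0x0a,0x32,0xde,0x72}
#3 dst[0x20+3] := {0x45,0x20,0xa8}
#4 dst[0x0e+2] := {0x75,0x0a}
query mem[0x07]=0x99, mem[0x1c]=0x49, mem[0x11]=0xa8, mem[0x0f]=0x0a, mem[0x0e]=0x75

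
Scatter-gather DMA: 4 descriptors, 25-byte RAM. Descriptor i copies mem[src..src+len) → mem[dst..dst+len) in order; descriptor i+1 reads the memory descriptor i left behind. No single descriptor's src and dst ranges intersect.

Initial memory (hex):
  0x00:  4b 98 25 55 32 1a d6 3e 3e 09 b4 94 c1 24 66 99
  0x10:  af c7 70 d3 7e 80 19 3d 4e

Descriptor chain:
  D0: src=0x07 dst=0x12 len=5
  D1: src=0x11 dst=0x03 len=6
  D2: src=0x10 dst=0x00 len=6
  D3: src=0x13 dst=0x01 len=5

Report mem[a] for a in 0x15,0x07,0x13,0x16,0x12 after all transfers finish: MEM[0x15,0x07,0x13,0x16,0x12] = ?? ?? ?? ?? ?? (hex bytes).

[0] 0x07->0x12 len=5 : 3e 3e 09 b4 94
[1] 0x11->0x03 len=6 : c7 3e 3e 09 b4 94
[2] 0x10->0x00 len=6 : af c7 3e 3e 09 b4
[3] 0x13->0x01 len=5 : 3e 09 b4 94 3d
query mem[0x15]=0xb4, mem[0x07]=0xb4, mem[0x13]=0x3e, mem[0x16]=0x94, mem[0x12]=0x3e

MEM[0x15,0x07,0x13,0x16,0x12] = b4 b4 3e 94 3e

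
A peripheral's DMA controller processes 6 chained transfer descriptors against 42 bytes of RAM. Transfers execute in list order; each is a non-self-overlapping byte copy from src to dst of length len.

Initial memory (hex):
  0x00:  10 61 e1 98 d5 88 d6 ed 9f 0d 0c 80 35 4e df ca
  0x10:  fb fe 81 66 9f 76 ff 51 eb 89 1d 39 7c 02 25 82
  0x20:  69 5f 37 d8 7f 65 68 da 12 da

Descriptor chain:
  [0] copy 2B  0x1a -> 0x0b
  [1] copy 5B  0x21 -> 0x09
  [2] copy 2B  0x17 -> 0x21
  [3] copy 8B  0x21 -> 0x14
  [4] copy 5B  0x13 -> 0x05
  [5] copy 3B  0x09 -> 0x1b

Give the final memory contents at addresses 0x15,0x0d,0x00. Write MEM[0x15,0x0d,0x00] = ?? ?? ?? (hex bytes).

MEM[0x15,0x0d,0x00] = eb 65 10

[0] 0x1a->0x0b len=2 : 1d 39
[1] 0x21->0x09 len=5 : 5f 37 d8 7f 65
[2] 0x17->0x21 len=2 : 51 eb
[3] 0x21->0x14 len=8 : 51 eb d8 7f 65 68 da 12
[4] 0x13->0x05 len=5 : 66 51 eb d8 7f
[5] 0x09->0x1b len=3 : 7f 37 d8
query mem[0x15]=0xeb, mem[0x0d]=0x65, mem[0x00]=0x10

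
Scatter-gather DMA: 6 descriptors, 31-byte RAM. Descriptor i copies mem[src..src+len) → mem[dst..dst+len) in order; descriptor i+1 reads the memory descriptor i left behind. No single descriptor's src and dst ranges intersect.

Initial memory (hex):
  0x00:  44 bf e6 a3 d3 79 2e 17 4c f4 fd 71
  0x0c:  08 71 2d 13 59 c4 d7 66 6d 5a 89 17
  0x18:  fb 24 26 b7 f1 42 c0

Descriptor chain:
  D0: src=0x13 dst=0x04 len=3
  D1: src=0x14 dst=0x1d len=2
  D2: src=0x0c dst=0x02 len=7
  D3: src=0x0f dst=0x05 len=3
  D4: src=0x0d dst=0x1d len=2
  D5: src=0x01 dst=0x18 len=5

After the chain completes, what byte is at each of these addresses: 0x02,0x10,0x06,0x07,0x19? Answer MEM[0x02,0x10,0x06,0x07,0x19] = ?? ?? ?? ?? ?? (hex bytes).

MEM[0x02,0x10,0x06,0x07,0x19] = 08 59 59 c4 08

#0 dst[0x04+3] := {0x66,0x6d,0x5a}
#1 dst[0x1d+2] := {0x6d,0x5a}
#2 dst[0x02+7] := {0x08,0x71,0x2d,0x13,0x59,0xc4,0xd7}
#3 dst[0x05+3] := {0x13,0x59,0xc4}
#4 dst[0x1d+2] := {0x71,0x2d}
#5 dst[0x18+5] := {0xbf,0x08,0x71,0x2d,0x13}
query mem[0x02]=0x08, mem[0x10]=0x59, mem[0x06]=0x59, mem[0x07]=0xc4, mem[0x19]=0x08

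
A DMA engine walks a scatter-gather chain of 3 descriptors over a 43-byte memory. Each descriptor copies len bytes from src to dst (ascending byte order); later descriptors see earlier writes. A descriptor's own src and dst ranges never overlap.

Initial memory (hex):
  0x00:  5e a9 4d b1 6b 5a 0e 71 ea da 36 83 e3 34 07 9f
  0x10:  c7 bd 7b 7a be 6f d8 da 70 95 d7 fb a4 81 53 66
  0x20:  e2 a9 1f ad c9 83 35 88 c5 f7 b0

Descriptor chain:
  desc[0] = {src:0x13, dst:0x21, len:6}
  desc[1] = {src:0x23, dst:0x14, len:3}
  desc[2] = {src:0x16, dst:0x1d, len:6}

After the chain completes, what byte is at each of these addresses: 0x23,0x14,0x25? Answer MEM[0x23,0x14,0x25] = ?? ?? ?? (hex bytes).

#0 dst[0x21+6] := {0x7a,0xbe,0x6f,0xd8,0xda,0x70}
#1 dst[0x14+3] := {0x6f,0xd8,0xda}
#2 dst[0x1d+6] := {0xda,0xda,0x70,0x95,0xd7,0xfb}
query mem[0x23]=0x6f, mem[0x14]=0x6f, mem[0x25]=0xda

MEM[0x23,0x14,0x25] = 6f 6f da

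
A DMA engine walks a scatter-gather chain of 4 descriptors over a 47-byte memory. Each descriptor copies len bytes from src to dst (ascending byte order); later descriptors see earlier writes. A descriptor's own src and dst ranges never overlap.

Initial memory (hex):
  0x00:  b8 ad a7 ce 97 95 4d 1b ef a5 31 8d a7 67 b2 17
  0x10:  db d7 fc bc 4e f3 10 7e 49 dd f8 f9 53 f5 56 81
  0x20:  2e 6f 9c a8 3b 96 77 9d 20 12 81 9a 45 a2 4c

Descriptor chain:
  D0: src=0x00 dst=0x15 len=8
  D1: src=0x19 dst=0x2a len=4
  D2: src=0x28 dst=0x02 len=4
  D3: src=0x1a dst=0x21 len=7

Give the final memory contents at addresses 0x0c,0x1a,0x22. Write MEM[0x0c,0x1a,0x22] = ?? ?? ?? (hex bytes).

MEM[0x0c,0x1a,0x22] = a7 95 4d

  after D0: wrote 8B at 0x15 = b8ada7ce97954d1b
  after D1: wrote 4B at 0x2a = 97954d1b
  after D2: wrote 4B at 0x02 = 20129795
  after D3: wrote 7B at 0x21 = 954d1bf556812e
query mem[0x0c]=0xa7, mem[0x1a]=0x95, mem[0x22]=0x4d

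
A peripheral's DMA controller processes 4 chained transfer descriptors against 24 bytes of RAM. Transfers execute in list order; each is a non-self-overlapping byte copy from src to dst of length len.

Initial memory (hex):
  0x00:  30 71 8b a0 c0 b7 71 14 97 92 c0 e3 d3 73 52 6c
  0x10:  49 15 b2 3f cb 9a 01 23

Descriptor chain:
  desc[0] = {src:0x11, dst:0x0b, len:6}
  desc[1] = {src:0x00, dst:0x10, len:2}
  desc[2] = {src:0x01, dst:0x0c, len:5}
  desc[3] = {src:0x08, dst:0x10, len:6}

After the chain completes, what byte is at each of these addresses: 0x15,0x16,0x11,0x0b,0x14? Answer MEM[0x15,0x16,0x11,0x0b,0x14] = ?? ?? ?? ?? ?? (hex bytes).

MEM[0x15,0x16,0x11,0x0b,0x14] = 8b 01 92 15 71

  after D0: wrote 6B at 0x0b = 15b23fcb9a01
  after D1: wrote 2B at 0x10 = 3071
  after D2: wrote 5B at 0x0c = 718ba0c0b7
  after D3: wrote 6B at 0x10 = 9792c015718b
query mem[0x15]=0x8b, mem[0x16]=0x01, mem[0x11]=0x92, mem[0x0b]=0x15, mem[0x14]=0x71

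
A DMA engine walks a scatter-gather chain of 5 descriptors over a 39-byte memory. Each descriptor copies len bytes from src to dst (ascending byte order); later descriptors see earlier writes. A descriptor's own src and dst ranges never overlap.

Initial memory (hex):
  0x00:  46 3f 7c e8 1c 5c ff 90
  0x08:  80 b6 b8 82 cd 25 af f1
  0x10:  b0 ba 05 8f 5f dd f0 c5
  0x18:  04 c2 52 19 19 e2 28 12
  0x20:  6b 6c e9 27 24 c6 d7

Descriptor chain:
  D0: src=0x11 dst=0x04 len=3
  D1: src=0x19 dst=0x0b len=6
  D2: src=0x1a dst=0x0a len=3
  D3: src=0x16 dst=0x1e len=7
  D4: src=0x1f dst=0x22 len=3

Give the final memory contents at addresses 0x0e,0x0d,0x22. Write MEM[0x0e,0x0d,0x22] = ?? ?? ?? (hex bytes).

MEM[0x0e,0x0d,0x22] = 19 19 c5

D0: mem[0x04..0x06] <- [ba 05 8f]
D1: mem[0x0b..0x10] <- [c2 52 19 19 e2 28]
D2: mem[0x0a..0x0c] <- [52 19 19]
D3: mem[0x1e..0x24] <- [f0 c5 04 c2 52 19 19]
D4: mem[0x22..0x24] <- [c5 04 c2]
query mem[0x0e]=0x19, mem[0x0d]=0x19, mem[0x22]=0xc5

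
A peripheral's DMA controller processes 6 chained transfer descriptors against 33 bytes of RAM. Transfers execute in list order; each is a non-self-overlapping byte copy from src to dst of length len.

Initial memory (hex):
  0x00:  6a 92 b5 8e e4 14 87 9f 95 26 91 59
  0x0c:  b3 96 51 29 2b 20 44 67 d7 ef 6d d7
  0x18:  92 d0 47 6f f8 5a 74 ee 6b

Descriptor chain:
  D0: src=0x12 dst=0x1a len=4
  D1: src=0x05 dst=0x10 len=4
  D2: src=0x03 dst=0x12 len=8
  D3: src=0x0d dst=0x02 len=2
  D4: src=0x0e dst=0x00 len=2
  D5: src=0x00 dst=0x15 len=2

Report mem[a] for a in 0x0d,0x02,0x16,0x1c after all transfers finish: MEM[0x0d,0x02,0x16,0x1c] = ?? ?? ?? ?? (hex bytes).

D0: mem[0x1a..0x1d] <- [44 67 d7 ef]
D1: mem[0x10..0x13] <- [14 87 9f 95]
D2: mem[0x12..0x19] <- [8e e4 14 87 9f 95 26 91]
D3: mem[0x02..0x03] <- [96 51]
D4: mem[0x00..0x01] <- [51 29]
D5: mem[0x15..0x16] <- [51 29]
query mem[0x0d]=0x96, mem[0x02]=0x96, mem[0x16]=0x29, mem[0x1c]=0xd7

MEM[0x0d,0x02,0x16,0x1c] = 96 96 29 d7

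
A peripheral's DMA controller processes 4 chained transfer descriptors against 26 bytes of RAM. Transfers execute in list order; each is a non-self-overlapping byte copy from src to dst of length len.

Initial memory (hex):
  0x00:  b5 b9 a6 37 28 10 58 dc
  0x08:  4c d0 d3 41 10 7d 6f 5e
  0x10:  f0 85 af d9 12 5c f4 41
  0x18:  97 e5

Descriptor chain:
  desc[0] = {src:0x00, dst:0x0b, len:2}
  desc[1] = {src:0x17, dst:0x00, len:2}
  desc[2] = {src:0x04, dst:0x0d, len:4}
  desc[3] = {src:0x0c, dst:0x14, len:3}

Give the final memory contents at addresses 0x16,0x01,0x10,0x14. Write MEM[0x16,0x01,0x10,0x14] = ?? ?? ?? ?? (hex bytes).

[0] 0x00->0x0b len=2 : b5 b9
[1] 0x17->0x00 len=2 : 41 97
[2] 0x04->0x0d len=4 : 28 10 58 dc
[3] 0x0c->0x14 len=3 : b9 28 10
query mem[0x16]=0x10, mem[0x01]=0x97, mem[0x10]=0xdc, mem[0x14]=0xb9

MEM[0x16,0x01,0x10,0x14] = 10 97 dc b9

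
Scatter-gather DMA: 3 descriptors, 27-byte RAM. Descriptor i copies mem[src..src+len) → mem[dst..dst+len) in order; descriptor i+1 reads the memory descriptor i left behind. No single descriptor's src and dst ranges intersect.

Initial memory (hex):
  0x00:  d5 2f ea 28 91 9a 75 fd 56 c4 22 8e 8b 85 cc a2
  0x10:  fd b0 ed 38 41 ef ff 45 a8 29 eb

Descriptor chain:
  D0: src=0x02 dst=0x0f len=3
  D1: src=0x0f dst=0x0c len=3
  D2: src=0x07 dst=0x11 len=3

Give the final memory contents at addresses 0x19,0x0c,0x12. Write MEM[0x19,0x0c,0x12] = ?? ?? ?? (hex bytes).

MEM[0x19,0x0c,0x12] = 29 ea 56

D0: mem[0x0f..0x11] <- [ea 28 91]
D1: mem[0x0c..0x0e] <- [ea 28 91]
D2: mem[0x11..0x13] <- [fd 56 c4]
query mem[0x19]=0x29, mem[0x0c]=0xea, mem[0x12]=0x56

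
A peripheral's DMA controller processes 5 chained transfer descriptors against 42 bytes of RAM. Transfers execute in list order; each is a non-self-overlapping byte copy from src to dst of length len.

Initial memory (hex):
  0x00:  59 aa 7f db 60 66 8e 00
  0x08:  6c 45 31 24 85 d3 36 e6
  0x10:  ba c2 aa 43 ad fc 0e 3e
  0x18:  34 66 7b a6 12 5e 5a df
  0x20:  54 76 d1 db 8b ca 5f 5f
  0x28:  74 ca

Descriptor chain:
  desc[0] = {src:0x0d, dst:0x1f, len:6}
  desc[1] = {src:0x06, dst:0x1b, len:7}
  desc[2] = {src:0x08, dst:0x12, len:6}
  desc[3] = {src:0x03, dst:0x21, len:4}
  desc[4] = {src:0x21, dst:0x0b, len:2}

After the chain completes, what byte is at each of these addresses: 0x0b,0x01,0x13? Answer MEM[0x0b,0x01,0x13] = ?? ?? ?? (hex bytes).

[0] 0x0d->0x1f len=6 : d3 36 e6 ba c2 aa
[1] 0x06->0x1b len=7 : 8e 00 6c 45 31 24 85
[2] 0x08->0x12 len=6 : 6c 45 31 24 85 d3
[3] 0x03->0x21 len=4 : db 60 66 8e
[4] 0x21->0x0b len=2 : db 60
query mem[0x0b]=0xdb, mem[0x01]=0xaa, mem[0x13]=0x45

MEM[0x0b,0x01,0x13] = db aa 45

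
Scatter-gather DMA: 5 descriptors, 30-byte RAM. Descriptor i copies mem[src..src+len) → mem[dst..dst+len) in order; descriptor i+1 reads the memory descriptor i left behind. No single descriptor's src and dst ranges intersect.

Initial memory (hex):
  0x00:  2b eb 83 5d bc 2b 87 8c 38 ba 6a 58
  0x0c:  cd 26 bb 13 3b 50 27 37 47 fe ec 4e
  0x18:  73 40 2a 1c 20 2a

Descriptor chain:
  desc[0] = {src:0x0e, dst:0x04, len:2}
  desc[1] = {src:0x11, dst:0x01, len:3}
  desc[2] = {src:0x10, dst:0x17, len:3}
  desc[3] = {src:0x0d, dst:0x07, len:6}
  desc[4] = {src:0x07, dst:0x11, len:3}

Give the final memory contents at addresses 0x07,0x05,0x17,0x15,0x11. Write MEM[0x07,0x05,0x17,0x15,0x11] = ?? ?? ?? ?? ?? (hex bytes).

MEM[0x07,0x05,0x17,0x15,0x11] = 26 13 3b fe 26

#0 dst[0x04+2] := {0xbb,0x13}
#1 dst[0x01+3] := {0x50,0x27,0x37}
#2 dst[0x17+3] := {0x3b,0x50,0x27}
#3 dst[0x07+6] := {0x26,0xbb,0x13,0x3b,0x50,0x27}
#4 dst[0x11+3] := {0x26,0xbb,0x13}
query mem[0x07]=0x26, mem[0x05]=0x13, mem[0x17]=0x3b, mem[0x15]=0xfe, mem[0x11]=0x26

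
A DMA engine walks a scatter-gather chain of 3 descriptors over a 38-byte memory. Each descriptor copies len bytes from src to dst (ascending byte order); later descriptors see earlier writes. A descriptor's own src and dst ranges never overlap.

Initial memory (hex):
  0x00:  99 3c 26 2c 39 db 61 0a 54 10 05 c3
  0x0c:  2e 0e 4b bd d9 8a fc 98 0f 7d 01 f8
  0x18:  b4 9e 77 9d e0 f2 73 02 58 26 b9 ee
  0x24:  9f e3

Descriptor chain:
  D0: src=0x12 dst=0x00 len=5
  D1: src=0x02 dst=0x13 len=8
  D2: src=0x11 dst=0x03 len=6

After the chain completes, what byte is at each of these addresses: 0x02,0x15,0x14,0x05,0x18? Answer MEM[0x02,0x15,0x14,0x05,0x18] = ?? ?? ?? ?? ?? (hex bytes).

MEM[0x02,0x15,0x14,0x05,0x18] = 0f 01 7d 0f 0a

#0 dst[0x00+5] := {0xfc,0x98,0x0f,0x7d,0x01}
#1 dst[0x13+8] := {0x0f,0x7d,0x01,0xdb,0x61,0x0a,0x54,0x10}
#2 dst[0x03+6] := {0x8a,0xfc,0x0f,0x7d,0x01,0xdb}
query mem[0x02]=0x0f, mem[0x15]=0x01, mem[0x14]=0x7d, mem[0x05]=0x0f, mem[0x18]=0x0a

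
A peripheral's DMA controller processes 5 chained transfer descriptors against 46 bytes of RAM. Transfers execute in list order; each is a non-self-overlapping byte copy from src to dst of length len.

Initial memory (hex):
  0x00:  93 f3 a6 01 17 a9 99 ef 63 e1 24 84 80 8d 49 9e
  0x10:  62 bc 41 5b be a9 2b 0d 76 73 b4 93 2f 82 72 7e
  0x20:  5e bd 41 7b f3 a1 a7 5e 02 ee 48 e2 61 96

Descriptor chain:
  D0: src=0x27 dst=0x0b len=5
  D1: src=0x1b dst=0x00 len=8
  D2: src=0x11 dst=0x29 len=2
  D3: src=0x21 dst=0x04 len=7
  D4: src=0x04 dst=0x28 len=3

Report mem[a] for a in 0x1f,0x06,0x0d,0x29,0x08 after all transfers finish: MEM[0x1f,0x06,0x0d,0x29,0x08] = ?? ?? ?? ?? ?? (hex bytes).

MEM[0x1f,0x06,0x0d,0x29,0x08] = 7e 7b ee 41 a1

D0: mem[0x0b..0x0f] <- [5e 02 ee 48 e2]
D1: mem[0x00..0x07] <- [93 2f 82 72 7e 5e bd 41]
D2: mem[0x29..0x2a] <- [bc 41]
D3: mem[0x04..0x0a] <- [bd 41 7b f3 a1 a7 5e]
D4: mem[0x28..0x2a] <- [bd 41 7b]
query mem[0x1f]=0x7e, mem[0x06]=0x7b, mem[0x0d]=0xee, mem[0x29]=0x41, mem[0x08]=0xa1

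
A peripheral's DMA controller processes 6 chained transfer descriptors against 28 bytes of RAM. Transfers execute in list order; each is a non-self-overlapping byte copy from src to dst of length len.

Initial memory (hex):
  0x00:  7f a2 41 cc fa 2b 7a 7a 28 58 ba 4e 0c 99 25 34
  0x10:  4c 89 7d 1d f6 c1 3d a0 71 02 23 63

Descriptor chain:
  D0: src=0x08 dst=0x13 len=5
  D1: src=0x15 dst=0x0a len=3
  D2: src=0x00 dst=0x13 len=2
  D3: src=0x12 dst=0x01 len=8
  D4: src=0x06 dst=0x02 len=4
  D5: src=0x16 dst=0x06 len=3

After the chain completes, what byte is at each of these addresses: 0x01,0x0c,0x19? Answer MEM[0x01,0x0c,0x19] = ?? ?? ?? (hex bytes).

#0 dst[0x13+5] := {0x28,0x58,0xba,0x4e,0x0c}
#1 dst[0x0a+3] := {0xba,0x4e,0x0c}
#2 dst[0x13+2] := {0x7f,0xa2}
#3 dst[0x01+8] := {0x7d,0x7f,0xa2,0xba,0x4e,0x0c,0x71,0x02}
#4 dst[0x02+4] := {0x0c,0x71,0x02,0x58}
#5 dst[0x06+3] := {0x4e,0x0c,0x71}
query mem[0x01]=0x7d, mem[0x0c]=0x0c, mem[0x19]=0x02

MEM[0x01,0x0c,0x19] = 7d 0c 02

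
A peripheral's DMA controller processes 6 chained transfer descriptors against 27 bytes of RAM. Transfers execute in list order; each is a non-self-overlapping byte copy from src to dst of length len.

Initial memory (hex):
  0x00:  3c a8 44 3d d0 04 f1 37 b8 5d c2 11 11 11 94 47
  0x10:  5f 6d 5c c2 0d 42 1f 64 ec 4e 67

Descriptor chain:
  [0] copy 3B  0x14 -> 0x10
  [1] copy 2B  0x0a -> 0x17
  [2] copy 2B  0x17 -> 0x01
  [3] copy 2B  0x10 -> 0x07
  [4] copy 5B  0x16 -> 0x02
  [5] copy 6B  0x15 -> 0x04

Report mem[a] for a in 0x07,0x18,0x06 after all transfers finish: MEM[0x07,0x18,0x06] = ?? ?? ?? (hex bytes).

D0: mem[0x10..0x12] <- [0d 42 1f]
D1: mem[0x17..0x18] <- [c2 11]
D2: mem[0x01..0x02] <- [c2 11]
D3: mem[0x07..0x08] <- [0d 42]
D4: mem[0x02..0x06] <- [1f c2 11 4e 67]
D5: mem[0x04..0x09] <- [42 1f c2 11 4e 67]
query mem[0x07]=0x11, mem[0x18]=0x11, mem[0x06]=0xc2

MEM[0x07,0x18,0x06] = 11 11 c2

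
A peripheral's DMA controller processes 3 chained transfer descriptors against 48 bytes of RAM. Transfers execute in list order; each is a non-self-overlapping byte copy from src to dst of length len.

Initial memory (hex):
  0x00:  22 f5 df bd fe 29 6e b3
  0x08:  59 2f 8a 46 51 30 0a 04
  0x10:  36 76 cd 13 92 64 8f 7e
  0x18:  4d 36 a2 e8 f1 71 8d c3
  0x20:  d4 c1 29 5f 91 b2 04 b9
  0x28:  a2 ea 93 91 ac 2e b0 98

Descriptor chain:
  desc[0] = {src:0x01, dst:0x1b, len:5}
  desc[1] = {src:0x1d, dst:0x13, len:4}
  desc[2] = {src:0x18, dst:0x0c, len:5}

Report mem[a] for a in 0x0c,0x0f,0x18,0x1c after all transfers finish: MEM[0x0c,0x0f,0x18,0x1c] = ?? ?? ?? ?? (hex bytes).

[0] 0x01->0x1b len=5 : f5 df bd fe 29
[1] 0x1d->0x13 len=4 : bd fe 29 d4
[2] 0x18->0x0c len=5 : 4d 36 a2 f5 df
query mem[0x0c]=0x4d, mem[0x0f]=0xf5, mem[0x18]=0x4d, mem[0x1c]=0xdf

MEM[0x0c,0x0f,0x18,0x1c] = 4d f5 4d df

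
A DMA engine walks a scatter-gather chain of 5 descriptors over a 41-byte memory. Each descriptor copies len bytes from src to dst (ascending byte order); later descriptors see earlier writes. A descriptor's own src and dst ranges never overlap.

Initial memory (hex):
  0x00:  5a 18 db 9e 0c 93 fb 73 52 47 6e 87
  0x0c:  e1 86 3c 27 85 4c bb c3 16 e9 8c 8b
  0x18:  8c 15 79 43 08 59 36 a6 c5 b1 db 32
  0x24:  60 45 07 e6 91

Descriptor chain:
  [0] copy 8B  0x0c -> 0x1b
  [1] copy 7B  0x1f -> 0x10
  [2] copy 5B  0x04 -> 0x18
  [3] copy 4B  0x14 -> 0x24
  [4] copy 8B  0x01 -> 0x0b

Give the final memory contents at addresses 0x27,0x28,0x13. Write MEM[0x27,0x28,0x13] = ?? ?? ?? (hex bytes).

MEM[0x27,0x28,0x13] = 8b 91 c3

#0 dst[0x1b+8] := {0xe1,0x86,0x3c,0x27,0x85,0x4c,0xbb,0xc3}
#1 dst[0x10+7] := {0x85,0x4c,0xbb,0xc3,0x32,0x60,0x45}
#2 dst[0x18+5] := {0x0c,0x93,0xfb,0x73,0x52}
#3 dst[0x24+4] := {0x32,0x60,0x45,0x8b}
#4 dst[0x0b+8] := {0x18,0xdb,0x9e,0x0c,0x93,0xfb,0x73,0x52}
query mem[0x27]=0x8b, mem[0x28]=0x91, mem[0x13]=0xc3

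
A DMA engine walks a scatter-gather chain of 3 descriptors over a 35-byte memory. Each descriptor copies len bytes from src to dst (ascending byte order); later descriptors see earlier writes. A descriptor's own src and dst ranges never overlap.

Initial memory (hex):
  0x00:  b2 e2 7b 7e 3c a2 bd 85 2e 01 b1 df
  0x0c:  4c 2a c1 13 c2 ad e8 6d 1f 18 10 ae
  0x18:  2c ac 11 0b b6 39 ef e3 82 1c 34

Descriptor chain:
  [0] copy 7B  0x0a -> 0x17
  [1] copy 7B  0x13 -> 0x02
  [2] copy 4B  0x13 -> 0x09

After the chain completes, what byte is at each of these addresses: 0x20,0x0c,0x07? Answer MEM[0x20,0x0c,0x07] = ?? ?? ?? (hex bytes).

MEM[0x20,0x0c,0x07] = 82 10 df

D0: mem[0x17..0x1d] <- [b1 df 4c 2a c1 13 c2]
D1: mem[0x02..0x08] <- [6d 1f 18 10 b1 df 4c]
D2: mem[0x09..0x0c] <- [6d 1f 18 10]
query mem[0x20]=0x82, mem[0x0c]=0x10, mem[0x07]=0xdf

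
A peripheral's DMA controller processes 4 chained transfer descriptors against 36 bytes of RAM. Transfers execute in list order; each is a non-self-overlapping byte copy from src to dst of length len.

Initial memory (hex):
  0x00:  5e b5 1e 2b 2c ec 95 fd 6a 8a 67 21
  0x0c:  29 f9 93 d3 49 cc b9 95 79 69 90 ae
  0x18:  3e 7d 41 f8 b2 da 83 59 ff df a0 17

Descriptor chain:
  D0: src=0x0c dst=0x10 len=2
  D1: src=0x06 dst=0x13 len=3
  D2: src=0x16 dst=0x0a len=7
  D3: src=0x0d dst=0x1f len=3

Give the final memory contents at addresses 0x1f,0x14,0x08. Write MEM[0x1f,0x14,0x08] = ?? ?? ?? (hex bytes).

  after D0: wrote 2B at 0x10 = 29f9
  after D1: wrote 3B at 0x13 = 95fd6a
  after D2: wrote 7B at 0x0a = 90ae3e7d41f8b2
  after D3: wrote 3B at 0x1f = 7d41f8
query mem[0x1f]=0x7d, mem[0x14]=0xfd, mem[0x08]=0x6a

MEM[0x1f,0x14,0x08] = 7d fd 6a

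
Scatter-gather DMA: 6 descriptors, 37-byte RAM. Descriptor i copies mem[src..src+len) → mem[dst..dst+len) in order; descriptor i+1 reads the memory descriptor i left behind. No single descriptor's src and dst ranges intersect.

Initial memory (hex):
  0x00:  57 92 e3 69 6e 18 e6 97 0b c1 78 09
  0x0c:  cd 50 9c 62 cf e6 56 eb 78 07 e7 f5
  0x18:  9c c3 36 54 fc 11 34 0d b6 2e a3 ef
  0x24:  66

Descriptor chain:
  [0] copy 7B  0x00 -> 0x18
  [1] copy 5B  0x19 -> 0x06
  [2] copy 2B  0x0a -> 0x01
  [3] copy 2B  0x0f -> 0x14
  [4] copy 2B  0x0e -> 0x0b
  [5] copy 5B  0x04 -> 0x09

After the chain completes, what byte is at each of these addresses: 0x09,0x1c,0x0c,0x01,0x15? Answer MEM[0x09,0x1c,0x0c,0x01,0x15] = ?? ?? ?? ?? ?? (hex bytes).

[0] 0x00->0x18 len=7 : 57 92 e3 69 6e 18 e6
[1] 0x19->0x06 len=5 : 92 e3 69 6e 18
[2] 0x0a->0x01 len=2 : 18 09
[3] 0x0f->0x14 len=2 : 62 cf
[4] 0x0e->0x0b len=2 : 9c 62
[5] 0x04->0x09 len=5 : 6e 18 92 e3 69
query mem[0x09]=0x6e, mem[0x1c]=0x6e, mem[0x0c]=0xe3, mem[0x01]=0x18, mem[0x15]=0xcf

MEM[0x09,0x1c,0x0c,0x01,0x15] = 6e 6e e3 18 cf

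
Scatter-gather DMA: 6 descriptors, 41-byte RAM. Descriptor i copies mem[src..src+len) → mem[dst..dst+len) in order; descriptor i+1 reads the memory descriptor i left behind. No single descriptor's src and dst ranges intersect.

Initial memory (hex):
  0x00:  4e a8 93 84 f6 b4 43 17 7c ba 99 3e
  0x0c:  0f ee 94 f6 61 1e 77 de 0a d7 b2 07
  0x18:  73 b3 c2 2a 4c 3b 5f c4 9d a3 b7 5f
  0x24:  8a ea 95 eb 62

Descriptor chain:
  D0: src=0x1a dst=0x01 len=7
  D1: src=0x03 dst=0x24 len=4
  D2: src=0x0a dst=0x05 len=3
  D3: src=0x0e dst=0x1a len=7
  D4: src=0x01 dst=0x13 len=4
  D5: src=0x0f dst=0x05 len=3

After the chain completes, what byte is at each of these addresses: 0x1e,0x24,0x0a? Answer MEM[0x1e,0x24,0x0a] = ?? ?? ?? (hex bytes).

[0] 0x1a->0x01 len=7 : c2 2a 4c 3b 5f c4 9d
[1] 0x03->0x24 len=4 : 4c 3b 5f c4
[2] 0x0a->0x05 len=3 : 99 3e 0f
[3] 0x0e->0x1a len=7 : 94 f6 61 1e 77 de 0a
[4] 0x01->0x13 len=4 : c2 2a 4c 3b
[5] 0x0f->0x05 len=3 : f6 61 1e
query mem[0x1e]=0x77, mem[0x24]=0x4c, mem[0x0a]=0x99

MEM[0x1e,0x24,0x0a] = 77 4c 99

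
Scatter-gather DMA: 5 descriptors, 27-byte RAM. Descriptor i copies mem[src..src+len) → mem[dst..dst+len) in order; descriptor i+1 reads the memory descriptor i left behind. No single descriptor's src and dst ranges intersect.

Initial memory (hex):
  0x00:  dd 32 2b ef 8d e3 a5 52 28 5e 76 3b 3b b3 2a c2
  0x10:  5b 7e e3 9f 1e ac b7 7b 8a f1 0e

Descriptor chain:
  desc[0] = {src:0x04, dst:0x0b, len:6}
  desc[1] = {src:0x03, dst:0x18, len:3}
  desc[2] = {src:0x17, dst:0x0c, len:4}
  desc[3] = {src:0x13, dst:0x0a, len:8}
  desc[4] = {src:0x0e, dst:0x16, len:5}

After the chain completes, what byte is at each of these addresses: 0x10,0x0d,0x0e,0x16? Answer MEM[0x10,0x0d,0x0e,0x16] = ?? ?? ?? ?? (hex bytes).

MEM[0x10,0x0d,0x0e,0x16] = 8d b7 7b 7b

  after D0: wrote 6B at 0x0b = 8de3a552285e
  after D1: wrote 3B at 0x18 = ef8de3
  after D2: wrote 4B at 0x0c = 7bef8de3
  after D3: wrote 8B at 0x0a = 9f1eacb77bef8de3
  after D4: wrote 5B at 0x16 = 7bef8de3e3
query mem[0x10]=0x8d, mem[0x0d]=0xb7, mem[0x0e]=0x7b, mem[0x16]=0x7b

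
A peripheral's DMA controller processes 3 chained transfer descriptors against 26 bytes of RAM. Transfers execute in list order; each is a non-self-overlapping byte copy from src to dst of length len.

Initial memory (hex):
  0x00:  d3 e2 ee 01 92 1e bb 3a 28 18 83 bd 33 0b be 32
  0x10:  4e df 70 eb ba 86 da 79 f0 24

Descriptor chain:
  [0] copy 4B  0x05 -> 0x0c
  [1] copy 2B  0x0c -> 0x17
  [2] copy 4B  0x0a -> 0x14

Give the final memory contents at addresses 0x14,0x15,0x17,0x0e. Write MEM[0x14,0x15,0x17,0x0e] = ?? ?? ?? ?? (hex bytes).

MEM[0x14,0x15,0x17,0x0e] = 83 bd bb 3a

  after D0: wrote 4B at 0x0c = 1ebb3a28
  after D1: wrote 2B at 0x17 = 1ebb
  after D2: wrote 4B at 0x14 = 83bd1ebb
query mem[0x14]=0x83, mem[0x15]=0xbd, mem[0x17]=0xbb, mem[0x0e]=0x3a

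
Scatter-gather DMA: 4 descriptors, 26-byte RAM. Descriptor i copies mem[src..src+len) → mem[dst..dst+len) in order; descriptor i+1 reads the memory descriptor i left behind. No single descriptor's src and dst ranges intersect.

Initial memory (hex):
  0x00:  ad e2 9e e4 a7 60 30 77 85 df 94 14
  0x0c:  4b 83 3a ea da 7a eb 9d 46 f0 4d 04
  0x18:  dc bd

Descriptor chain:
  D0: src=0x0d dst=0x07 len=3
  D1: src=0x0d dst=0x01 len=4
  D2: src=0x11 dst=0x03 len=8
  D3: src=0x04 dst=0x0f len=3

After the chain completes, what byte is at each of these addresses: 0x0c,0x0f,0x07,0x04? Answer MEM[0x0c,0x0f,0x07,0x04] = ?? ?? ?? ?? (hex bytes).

MEM[0x0c,0x0f,0x07,0x04] = 4b eb f0 eb

[0] 0x0d->0x07 len=3 : 83 3a ea
[1] 0x0d->0x01 len=4 : 83 3a ea da
[2] 0x11->0x03 len=8 : 7a eb 9d 46 f0 4d 04 dc
[3] 0x04->0x0f len=3 : eb 9d 46
query mem[0x0c]=0x4b, mem[0x0f]=0xeb, mem[0x07]=0xf0, mem[0x04]=0xeb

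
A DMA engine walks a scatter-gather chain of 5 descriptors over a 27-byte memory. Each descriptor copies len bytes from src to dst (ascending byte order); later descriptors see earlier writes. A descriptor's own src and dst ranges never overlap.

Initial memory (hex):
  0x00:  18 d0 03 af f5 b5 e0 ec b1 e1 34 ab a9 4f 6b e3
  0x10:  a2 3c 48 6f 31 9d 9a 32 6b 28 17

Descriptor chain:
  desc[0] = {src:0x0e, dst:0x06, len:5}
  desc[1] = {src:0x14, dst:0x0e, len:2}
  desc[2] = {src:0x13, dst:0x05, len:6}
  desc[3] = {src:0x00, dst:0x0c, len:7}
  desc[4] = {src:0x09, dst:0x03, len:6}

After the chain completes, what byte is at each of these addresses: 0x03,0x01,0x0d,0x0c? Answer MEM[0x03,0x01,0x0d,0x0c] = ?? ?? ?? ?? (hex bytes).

[0] 0x0e->0x06 len=5 : 6b e3 a2 3c 48
[1] 0x14->0x0e len=2 : 31 9d
[2] 0x13->0x05 len=6 : 6f 31 9d 9a 32 6b
[3] 0x00->0x0c len=7 : 18 d0 03 af f5 6f 31
[4] 0x09->0x03 len=6 : 32 6b ab 18 d0 03
query mem[0x03]=0x32, mem[0x01]=0xd0, mem[0x0d]=0xd0, mem[0x0c]=0x18

MEM[0x03,0x01,0x0d,0x0c] = 32 d0 d0 18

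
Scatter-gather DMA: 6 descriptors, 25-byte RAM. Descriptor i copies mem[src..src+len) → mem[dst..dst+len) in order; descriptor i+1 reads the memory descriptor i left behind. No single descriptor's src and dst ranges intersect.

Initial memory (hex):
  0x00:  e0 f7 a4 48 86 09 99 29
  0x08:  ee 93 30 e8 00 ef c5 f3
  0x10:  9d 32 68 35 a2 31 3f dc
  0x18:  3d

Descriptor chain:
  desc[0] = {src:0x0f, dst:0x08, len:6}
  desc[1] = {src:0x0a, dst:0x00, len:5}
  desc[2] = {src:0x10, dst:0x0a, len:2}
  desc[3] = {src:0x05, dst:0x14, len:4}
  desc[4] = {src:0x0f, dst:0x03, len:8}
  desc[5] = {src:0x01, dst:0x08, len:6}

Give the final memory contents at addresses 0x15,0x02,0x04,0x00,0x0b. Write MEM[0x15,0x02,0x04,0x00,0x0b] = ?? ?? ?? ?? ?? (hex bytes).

MEM[0x15,0x02,0x04,0x00,0x0b] = 99 35 9d 32 9d

D0: mem[0x08..0x0d] <- [f3 9d 32 68 35 a2]
D1: mem[0x00..0x04] <- [32 68 35 a2 c5]
D2: mem[0x0a..0x0b] <- [9d 32]
D3: mem[0x14..0x17] <- [09 99 29 f3]
D4: mem[0x03..0x0a] <- [f3 9d 32 68 35 09 99 29]
D5: mem[0x08..0x0d] <- [68 35 f3 9d 32 68]
query mem[0x15]=0x99, mem[0x02]=0x35, mem[0x04]=0x9d, mem[0x00]=0x32, mem[0x0b]=0x9d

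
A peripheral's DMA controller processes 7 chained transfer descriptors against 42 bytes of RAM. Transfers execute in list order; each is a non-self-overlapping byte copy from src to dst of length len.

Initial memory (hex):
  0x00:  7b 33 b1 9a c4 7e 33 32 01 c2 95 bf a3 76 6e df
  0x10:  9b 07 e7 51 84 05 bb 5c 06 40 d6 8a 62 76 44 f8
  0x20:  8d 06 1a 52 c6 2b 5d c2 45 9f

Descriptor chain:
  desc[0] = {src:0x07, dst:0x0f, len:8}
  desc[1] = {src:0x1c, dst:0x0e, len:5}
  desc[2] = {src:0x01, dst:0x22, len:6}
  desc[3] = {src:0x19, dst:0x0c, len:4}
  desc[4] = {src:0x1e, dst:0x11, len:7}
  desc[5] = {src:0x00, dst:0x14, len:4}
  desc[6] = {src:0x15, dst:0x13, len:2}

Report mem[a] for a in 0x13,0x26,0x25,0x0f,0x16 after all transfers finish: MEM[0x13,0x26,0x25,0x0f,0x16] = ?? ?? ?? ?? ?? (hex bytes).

[0] 0x07->0x0f len=8 : 32 01 c2 95 bf a3 76 6e
[1] 0x1c->0x0e len=5 : 62 76 44 f8 8d
[2] 0x01->0x22 len=6 : 33 b1 9a c4 7e 33
[3] 0x19->0x0c len=4 : 40 d6 8a 62
[4] 0x1e->0x11 len=7 : 44 f8 8d 06 33 b1 9a
[5] 0x00->0x14 len=4 : 7b 33 b1 9a
[6] 0x15->0x13 len=2 : 33 b1
query mem[0x13]=0x33, mem[0x26]=0x7e, mem[0x25]=0xc4, mem[0x0f]=0x62, mem[0x16]=0xb1

MEM[0x13,0x26,0x25,0x0f,0x16] = 33 7e c4 62 b1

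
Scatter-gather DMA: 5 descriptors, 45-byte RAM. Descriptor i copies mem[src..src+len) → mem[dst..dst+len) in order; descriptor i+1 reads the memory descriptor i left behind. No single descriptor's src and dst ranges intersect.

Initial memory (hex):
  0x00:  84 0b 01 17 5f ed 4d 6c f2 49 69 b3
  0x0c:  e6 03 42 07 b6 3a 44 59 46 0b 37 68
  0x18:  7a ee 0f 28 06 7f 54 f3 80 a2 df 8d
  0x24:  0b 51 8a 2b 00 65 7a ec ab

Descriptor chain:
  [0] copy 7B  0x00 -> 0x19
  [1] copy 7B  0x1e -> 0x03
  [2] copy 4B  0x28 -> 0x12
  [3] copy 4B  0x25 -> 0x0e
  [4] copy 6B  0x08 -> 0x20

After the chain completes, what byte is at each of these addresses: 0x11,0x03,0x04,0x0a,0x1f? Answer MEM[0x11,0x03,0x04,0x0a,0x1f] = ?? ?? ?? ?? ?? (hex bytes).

D0: mem[0x19..0x1f] <- [84 0b 01 17 5f ed 4d]
D1: mem[0x03..0x09] <- [ed 4d 80 a2 df 8d 0b]
D2: mem[0x12..0x15] <- [00 65 7a ec]
D3: mem[0x0e..0x11] <- [51 8a 2b 00]
D4: mem[0x20..0x25] <- [8d 0b 69 b3 e6 03]
query mem[0x11]=0x00, mem[0x03]=0xed, mem[0x04]=0x4d, mem[0x0a]=0x69, mem[0x1f]=0x4d

MEM[0x11,0x03,0x04,0x0a,0x1f] = 00 ed 4d 69 4d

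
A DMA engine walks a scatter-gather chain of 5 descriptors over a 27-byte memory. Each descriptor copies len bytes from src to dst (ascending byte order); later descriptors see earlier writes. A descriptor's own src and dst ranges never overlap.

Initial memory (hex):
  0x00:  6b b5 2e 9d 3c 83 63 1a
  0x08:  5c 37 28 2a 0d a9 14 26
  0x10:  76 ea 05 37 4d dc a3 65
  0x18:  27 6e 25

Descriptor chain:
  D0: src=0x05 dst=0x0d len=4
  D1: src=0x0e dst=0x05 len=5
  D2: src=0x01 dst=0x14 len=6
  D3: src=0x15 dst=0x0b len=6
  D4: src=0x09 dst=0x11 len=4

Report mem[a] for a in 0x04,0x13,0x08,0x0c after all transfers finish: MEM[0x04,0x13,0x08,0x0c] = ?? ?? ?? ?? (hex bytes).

MEM[0x04,0x13,0x08,0x0c] = 3c 2e ea 9d

D0: mem[0x0d..0x10] <- [83 63 1a 5c]
D1: mem[0x05..0x09] <- [63 1a 5c ea 05]
D2: mem[0x14..0x19] <- [b5 2e 9d 3c 63 1a]
D3: mem[0x0b..0x10] <- [2e 9d 3c 63 1a 25]
D4: mem[0x11..0x14] <- [05 28 2e 9d]
query mem[0x04]=0x3c, mem[0x13]=0x2e, mem[0x08]=0xea, mem[0x0c]=0x9d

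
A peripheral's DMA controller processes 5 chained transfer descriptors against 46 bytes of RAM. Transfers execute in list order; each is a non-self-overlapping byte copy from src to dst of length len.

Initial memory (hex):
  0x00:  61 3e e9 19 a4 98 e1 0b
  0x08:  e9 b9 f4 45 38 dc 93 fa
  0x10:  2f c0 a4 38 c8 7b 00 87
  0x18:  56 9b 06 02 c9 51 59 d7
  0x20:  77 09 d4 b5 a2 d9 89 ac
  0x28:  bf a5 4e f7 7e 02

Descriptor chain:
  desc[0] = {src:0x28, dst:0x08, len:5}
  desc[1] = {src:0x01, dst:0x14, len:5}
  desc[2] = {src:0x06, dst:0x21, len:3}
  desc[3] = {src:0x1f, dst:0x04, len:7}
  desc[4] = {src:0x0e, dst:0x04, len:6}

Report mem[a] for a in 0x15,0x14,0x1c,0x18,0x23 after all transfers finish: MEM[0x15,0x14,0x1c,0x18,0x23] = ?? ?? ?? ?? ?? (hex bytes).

D0: mem[0x08..0x0c] <- [bf a5 4e f7 7e]
D1: mem[0x14..0x18] <- [3e e9 19 a4 98]
D2: mem[0x21..0x23] <- [e1 0b bf]
D3: mem[0x04..0x0a] <- [d7 77 e1 0b bf a2 d9]
D4: mem[0x04..0x09] <- [93 fa 2f c0 a4 38]
query mem[0x15]=0xe9, mem[0x14]=0x3e, mem[0x1c]=0xc9, mem[0x18]=0x98, mem[0x23]=0xbf

MEM[0x15,0x14,0x1c,0x18,0x23] = e9 3e c9 98 bf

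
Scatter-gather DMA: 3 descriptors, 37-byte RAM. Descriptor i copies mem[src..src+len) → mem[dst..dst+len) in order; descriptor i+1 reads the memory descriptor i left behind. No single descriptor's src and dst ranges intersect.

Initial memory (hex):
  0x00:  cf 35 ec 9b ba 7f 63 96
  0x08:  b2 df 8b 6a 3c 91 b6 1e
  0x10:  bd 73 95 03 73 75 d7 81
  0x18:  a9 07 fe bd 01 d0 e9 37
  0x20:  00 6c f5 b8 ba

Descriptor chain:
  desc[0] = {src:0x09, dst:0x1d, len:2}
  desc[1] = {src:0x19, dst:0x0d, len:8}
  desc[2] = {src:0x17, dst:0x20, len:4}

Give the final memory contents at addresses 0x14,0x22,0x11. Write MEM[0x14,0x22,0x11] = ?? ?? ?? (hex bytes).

  after D0: wrote 2B at 0x1d = df8b
  after D1: wrote 8B at 0x0d = 07febd01df8b3700
  after D2: wrote 4B at 0x20 = 81a907fe
query mem[0x14]=0x00, mem[0x22]=0x07, mem[0x11]=0xdf

MEM[0x14,0x22,0x11] = 00 07 df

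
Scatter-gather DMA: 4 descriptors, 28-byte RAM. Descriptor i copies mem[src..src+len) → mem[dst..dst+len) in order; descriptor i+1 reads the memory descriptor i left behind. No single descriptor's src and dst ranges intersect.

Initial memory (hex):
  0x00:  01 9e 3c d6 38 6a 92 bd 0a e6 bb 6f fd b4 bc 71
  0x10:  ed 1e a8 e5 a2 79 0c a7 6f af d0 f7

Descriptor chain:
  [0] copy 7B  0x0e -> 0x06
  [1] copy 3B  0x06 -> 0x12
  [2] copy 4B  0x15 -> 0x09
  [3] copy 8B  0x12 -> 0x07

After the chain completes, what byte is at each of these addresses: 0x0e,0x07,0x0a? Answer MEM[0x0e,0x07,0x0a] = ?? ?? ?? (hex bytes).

MEM[0x0e,0x07,0x0a] = af bc 79

[0] 0x0e->0x06 len=7 : bc 71 ed 1e a8 e5 a2
[1] 0x06->0x12 len=3 : bc 71 ed
[2] 0x15->0x09 len=4 : 79 0c a7 6f
[3] 0x12->0x07 len=8 : bc 71 ed 79 0c a7 6f af
query mem[0x0e]=0xaf, mem[0x07]=0xbc, mem[0x0a]=0x79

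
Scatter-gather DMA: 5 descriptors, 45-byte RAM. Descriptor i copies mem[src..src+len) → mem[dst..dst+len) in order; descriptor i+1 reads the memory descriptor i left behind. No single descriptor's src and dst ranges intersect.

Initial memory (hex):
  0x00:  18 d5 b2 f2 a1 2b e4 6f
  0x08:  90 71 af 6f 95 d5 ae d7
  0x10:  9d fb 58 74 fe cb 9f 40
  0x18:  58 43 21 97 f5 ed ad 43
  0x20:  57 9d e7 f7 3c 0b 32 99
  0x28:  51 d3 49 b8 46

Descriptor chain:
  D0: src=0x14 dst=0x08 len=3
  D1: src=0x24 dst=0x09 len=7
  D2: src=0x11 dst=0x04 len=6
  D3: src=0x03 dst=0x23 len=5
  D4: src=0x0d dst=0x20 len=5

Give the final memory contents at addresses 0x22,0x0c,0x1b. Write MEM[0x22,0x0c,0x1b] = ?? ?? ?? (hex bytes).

  after D0: wrote 3B at 0x08 = fecb9f
  after D1: wrote 7B at 0x09 = 3c0b329951d349
  after D2: wrote 6B at 0x04 = fb5874fecb9f
  after D3: wrote 5B at 0x23 = f2fb5874fe
  after D4: wrote 5B at 0x20 = 51d3499dfb
query mem[0x22]=0x49, mem[0x0c]=0x99, mem[0x1b]=0x97

MEM[0x22,0x0c,0x1b] = 49 99 97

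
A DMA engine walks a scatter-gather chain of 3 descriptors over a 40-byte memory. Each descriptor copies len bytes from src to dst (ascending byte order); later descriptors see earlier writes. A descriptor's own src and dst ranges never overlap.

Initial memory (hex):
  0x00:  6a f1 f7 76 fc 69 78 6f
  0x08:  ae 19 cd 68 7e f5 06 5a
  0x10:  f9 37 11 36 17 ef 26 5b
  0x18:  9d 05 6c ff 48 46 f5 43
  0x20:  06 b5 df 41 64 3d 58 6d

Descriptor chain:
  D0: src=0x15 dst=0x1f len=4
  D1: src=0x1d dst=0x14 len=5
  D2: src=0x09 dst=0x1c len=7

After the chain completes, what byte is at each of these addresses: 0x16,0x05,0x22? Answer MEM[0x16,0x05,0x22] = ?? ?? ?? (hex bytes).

[0] 0x15->0x1f len=4 : ef 26 5b 9d
[1] 0x1d->0x14 len=5 : 46 f5 ef 26 5b
[2] 0x09->0x1c len=7 : 19 cd 68 7e f5 06 5a
query mem[0x16]=0xef, mem[0x05]=0x69, mem[0x22]=0x5a

MEM[0x16,0x05,0x22] = ef 69 5a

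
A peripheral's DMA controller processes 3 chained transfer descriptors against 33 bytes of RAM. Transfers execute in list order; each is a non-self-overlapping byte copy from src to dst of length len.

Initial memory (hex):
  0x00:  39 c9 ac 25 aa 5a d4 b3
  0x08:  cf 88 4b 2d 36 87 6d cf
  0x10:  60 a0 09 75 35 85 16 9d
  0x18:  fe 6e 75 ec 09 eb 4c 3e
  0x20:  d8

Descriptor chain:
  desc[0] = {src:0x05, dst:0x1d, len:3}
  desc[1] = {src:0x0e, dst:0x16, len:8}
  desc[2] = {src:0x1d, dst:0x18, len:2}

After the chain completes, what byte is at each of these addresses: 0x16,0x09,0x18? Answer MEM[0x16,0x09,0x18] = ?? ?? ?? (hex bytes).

#0 dst[0x1d+3] := {0x5a,0xd4,0xb3}
#1 dst[0x16+8] := {0x6d,0xcf,0x60,0xa0,0x09,0x75,0x35,0x85}
#2 dst[0x18+2] := {0x85,0xd4}
query mem[0x16]=0x6d, mem[0x09]=0x88, mem[0x18]=0x85

MEM[0x16,0x09,0x18] = 6d 88 85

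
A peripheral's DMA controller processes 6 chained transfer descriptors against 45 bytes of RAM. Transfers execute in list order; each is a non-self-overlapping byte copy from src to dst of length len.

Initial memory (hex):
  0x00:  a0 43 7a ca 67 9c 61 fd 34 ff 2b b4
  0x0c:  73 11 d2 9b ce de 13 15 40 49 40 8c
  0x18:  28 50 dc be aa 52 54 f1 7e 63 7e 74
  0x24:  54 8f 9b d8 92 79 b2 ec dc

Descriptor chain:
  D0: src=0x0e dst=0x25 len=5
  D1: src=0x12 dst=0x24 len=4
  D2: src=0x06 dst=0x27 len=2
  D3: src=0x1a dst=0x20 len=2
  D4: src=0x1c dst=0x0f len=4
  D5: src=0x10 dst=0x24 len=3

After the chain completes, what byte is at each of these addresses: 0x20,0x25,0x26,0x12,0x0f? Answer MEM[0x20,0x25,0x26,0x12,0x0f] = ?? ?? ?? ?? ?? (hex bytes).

MEM[0x20,0x25,0x26,0x12,0x0f] = dc 54 f1 f1 aa

  after D0: wrote 5B at 0x25 = d29bcede13
  after D1: wrote 4B at 0x24 = 13154049
  after D2: wrote 2B at 0x27 = 61fd
  after D3: wrote 2B at 0x20 = dcbe
  after D4: wrote 4B at 0x0f = aa5254f1
  after D5: wrote 3B at 0x24 = 5254f1
query mem[0x20]=0xdc, mem[0x25]=0x54, mem[0x26]=0xf1, mem[0x12]=0xf1, mem[0x0f]=0xaa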